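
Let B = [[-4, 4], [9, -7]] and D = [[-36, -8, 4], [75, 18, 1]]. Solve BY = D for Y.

B is on the left of Y, so left-multiply by B⁻¹: Y = B⁻¹D.
det B = -8; the adjugate gives B⁻¹ = [[7/8, 1/2], [9/8, 1/2]].
Y = B⁻¹D = [[7/8, 1/2], [9/8, 1/2]] · [[-36, -8, 4], [75, 18, 1]] = [[6, 2, 4], [-3, 0, 5]].

Y = [[6, 2, 4], [-3, 0, 5]]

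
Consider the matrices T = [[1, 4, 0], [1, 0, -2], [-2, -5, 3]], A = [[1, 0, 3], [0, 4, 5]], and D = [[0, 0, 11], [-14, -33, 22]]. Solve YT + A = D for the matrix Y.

Y = [[5, 2, 4], [-3, -1, 5]]

YT = D − A = [[-1, 0, 8], [-14, -37, 17]].
T is on the right of Y, so right-multiply by T⁻¹: Y = (D − A)T⁻¹.
det T = -6, so T⁻¹ = [[5/3, 2, 4/3], [-1/6, -1/2, -1/3], [5/6, 1/2, 2/3]].
Y = (D − A)T⁻¹ = [[5, 2, 4], [-3, -1, 5]].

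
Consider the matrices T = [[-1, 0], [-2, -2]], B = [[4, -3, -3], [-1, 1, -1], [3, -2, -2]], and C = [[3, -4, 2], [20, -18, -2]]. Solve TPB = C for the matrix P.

P = [[-3, 3, 4], [0, 1, -2]]

Left-multiply by T⁻¹ and right-multiply by B⁻¹: P = T⁻¹CB⁻¹.
det T = 2; the adjugate gives T⁻¹ = [[-1, 0], [1, -1/2]].
det B = 2, so B⁻¹ = [[-2, 0, 3], [-5/2, 1/2, 7/2], [-1/2, -1/2, 1/2]].
T⁻¹C = [[-3, 4, -2], [-7, 5, 3]].
P = (T⁻¹C)B⁻¹ = [[-3, 3, 4], [0, 1, -2]].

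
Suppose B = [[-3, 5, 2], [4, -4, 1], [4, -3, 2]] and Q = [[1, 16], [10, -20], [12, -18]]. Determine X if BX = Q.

X = [[-3, 2], [-4, 6], [6, -4]]

Since B multiplies X on the left, X = B⁻¹Q.
det B = 3, so B⁻¹ = [[-5/3, -16/3, 13/3], [-4/3, -14/3, 11/3], [4/3, 11/3, -8/3]].
X = B⁻¹Q = [[-5/3, -16/3, 13/3], [-4/3, -14/3, 11/3], [4/3, 11/3, -8/3]] · [[1, 16], [10, -20], [12, -18]] = [[-3, 2], [-4, 6], [6, -4]].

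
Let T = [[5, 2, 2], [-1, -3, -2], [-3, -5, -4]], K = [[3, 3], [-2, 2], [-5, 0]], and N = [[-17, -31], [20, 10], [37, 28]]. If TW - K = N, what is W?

TW = N + K = [[-14, -28], [18, 12], [32, 28]].
T is on the left of W, so left-multiply by T⁻¹: W = T⁻¹(N + K).
det T = 6; the adjugate gives T⁻¹ = [[1/3, -1/3, 1/3], [1/3, -7/3, 4/3], [-2/3, 19/6, -13/6]].
W = T⁻¹(N + K) = [[0, -4], [-4, 0], [-3, -4]].

W = [[0, -4], [-4, 0], [-3, -4]]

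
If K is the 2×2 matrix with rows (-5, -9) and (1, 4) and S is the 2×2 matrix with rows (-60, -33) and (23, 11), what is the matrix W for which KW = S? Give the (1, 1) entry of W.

K is on the left of W, so left-multiply by K⁻¹: W = K⁻¹S.
det K = -11, so K⁻¹ = [[-4/11, -9/11], [1/11, 5/11]].
W = K⁻¹S = [[-4/11, -9/11], [1/11, 5/11]] · [[-60, -33], [23, 11]] = [[3, 3], [5, 2]].

3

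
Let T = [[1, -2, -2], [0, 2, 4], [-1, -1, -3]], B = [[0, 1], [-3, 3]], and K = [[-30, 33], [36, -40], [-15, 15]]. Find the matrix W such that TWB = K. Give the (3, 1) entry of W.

Isolating W: multiply by T⁻¹ from the left and B⁻¹ from the right, so W = T⁻¹KB⁻¹.
det T = 2; the adjugate gives T⁻¹ = [[-1, -2, -2], [-2, -5/2, -2], [1, 3/2, 1]].
B has determinant 3; B⁻¹ = [[1, -1/3], [1, 0]].
T⁻¹K = [[-12, 17], [0, 4], [9, -12]].
W = (T⁻¹K)B⁻¹ = [[5, 4], [4, 0], [-3, -3]].

-3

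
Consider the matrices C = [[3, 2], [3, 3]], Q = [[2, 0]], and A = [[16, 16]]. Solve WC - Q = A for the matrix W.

W = [[2, 4]]

WC = A + Q = [[18, 16]].
C is on the right of W, so right-multiply by C⁻¹: W = (A + Q)C⁻¹.
det C = 3, so C⁻¹ = [[1, -2/3], [-1, 1]].
W = (A + Q)C⁻¹ = [[2, 4]].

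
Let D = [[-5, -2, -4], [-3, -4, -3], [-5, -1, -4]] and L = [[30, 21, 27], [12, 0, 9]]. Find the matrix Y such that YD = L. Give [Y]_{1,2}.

-5

Right-multiplying both sides by D⁻¹ gives Y = LD⁻¹.
D has determinant -3; D⁻¹ = [[-13/3, 4/3, 10/3], [-1, 0, 1], [17/3, -5/3, -14/3]].
Y = LD⁻¹ = [[30, 21, 27], [12, 0, 9]] · [[-13/3, 4/3, 10/3], [-1, 0, 1], [17/3, -5/3, -14/3]] = [[2, -5, -5], [-1, 1, -2]].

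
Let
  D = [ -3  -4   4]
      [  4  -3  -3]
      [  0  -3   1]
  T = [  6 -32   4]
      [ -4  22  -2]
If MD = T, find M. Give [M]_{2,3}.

2

Right-multiplying both sides by D⁻¹ gives M = TD⁻¹.
D has determinant 4; D⁻¹ = [[-3, -2, 6], [-1, -3/4, 7/4], [-3, -9/4, 25/4]].
M = TD⁻¹ = [[6, -32, 4], [-4, 22, -2]] · [[-3, -2, 6], [-1, -3/4, 7/4], [-3, -9/4, 25/4]] = [[2, 3, 5], [-4, -4, 2]].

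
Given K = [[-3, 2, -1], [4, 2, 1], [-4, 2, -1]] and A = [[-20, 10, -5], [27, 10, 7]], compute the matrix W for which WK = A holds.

W = [[0, 0, 5], [-1, 6, 0]]

Right-multiplying both sides by K⁻¹ gives W = AK⁻¹.
det K = -4; the adjugate gives K⁻¹ = [[1, 0, -1], [0, 1/4, 1/4], [-4, 1/2, 7/2]].
W = AK⁻¹ = [[-20, 10, -5], [27, 10, 7]] · [[1, 0, -1], [0, 1/4, 1/4], [-4, 1/2, 7/2]] = [[0, 0, 5], [-1, 6, 0]].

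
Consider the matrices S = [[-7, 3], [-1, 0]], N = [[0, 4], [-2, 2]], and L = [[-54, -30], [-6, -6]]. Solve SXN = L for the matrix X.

Isolating X: multiply by S⁻¹ from the left and N⁻¹ from the right, so X = S⁻¹LN⁻¹.
S has determinant 3; S⁻¹ = [[0, -1], [1/3, -7/3]].
det N = 8, so N⁻¹ = [[1/4, -1/2], [1/4, 0]].
S⁻¹L = [[6, 6], [-4, 4]].
X = (S⁻¹L)N⁻¹ = [[3, -3], [0, 2]].

X = [[3, -3], [0, 2]]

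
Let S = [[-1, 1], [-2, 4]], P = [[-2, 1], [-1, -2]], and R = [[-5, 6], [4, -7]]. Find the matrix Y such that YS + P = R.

Y = [[1, 1], [-5, 0]]

YS = R − P = [[-3, 5], [5, -5]].
Right-multiplying both sides by S⁻¹ gives Y = (R − P)S⁻¹.
det S = -2; the adjugate gives S⁻¹ = [[-2, 1/2], [-1, 1/2]].
Y = (R − P)S⁻¹ = [[1, 1], [-5, 0]].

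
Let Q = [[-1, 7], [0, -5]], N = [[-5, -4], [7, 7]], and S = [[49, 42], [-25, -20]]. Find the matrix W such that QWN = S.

W = [[0, -2], [-1, 0]]

Isolating W: multiply by Q⁻¹ from the left and N⁻¹ from the right, so W = Q⁻¹SN⁻¹.
Q has determinant 5; Q⁻¹ = [[-1, -7/5], [0, -1/5]].
N has determinant -7; N⁻¹ = [[-1, -4/7], [1, 5/7]].
Q⁻¹S = [[-14, -14], [5, 4]].
W = (Q⁻¹S)N⁻¹ = [[0, -2], [-1, 0]].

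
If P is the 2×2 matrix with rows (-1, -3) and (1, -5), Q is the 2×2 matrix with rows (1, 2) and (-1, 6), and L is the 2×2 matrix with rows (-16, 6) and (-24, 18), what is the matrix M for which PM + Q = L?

M = [[2, 2], [5, -2]]

PM = L − Q = [[-17, 4], [-23, 12]].
Left-multiplying both sides by P⁻¹ gives M = P⁻¹(L − Q).
det P = 8, so P⁻¹ = [[-5/8, 3/8], [-1/8, -1/8]].
M = P⁻¹(L − Q) = [[2, 2], [5, -2]].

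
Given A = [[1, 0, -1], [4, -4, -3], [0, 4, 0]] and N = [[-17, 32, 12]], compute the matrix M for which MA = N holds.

M = [[3, -5, 3]]

Since A sits to the right of M, M = NA⁻¹.
det A = -4, so A⁻¹ = [[-3, 1, 1], [0, 0, 1/4], [-4, 1, 1]].
M = NA⁻¹ = [[-17, 32, 12]] · [[-3, 1, 1], [0, 0, 1/4], [-4, 1, 1]] = [[3, -5, 3]].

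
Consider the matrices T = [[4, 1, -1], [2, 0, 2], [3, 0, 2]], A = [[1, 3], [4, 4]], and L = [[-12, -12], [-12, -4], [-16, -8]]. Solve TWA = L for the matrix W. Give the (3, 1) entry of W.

2

W = T⁻¹LA⁻¹ (apply T⁻¹ on the left and A⁻¹ on the right).
det T = 2, so T⁻¹ = [[0, -1, 1], [1, 11/2, -5], [0, 3/2, -1]].
A has determinant -8; A⁻¹ = [[-1/2, 3/8], [1/2, -1/8]].
T⁻¹L = [[-4, -4], [2, 6], [-2, 2]].
W = (T⁻¹L)A⁻¹ = [[0, -1], [2, 0], [2, -1]].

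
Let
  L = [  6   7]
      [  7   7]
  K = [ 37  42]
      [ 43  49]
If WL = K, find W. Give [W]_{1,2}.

Since L sits to the right of W, W = KL⁻¹.
det L = -7; the adjugate gives L⁻¹ = [[-1, 1], [1, -6/7]].
W = KL⁻¹ = [[37, 42], [43, 49]] · [[-1, 1], [1, -6/7]] = [[5, 1], [6, 1]].

1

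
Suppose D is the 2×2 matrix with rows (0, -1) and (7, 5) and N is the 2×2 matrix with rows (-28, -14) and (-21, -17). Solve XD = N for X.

Right-multiplying both sides by D⁻¹ gives X = ND⁻¹.
D has determinant 7; D⁻¹ = [[5/7, 1/7], [-1, 0]].
X = ND⁻¹ = [[-28, -14], [-21, -17]] · [[5/7, 1/7], [-1, 0]] = [[-6, -4], [2, -3]].

X = [[-6, -4], [2, -3]]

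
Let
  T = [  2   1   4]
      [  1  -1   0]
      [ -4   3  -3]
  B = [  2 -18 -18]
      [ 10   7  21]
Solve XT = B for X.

X = [[-6, 6, -2], [6, 2, 1]]

Right-multiplying both sides by T⁻¹ gives X = BT⁻¹.
T has determinant 5; T⁻¹ = [[3/5, 3, 4/5], [3/5, 2, 4/5], [-1/5, -2, -3/5]].
X = BT⁻¹ = [[2, -18, -18], [10, 7, 21]] · [[3/5, 3, 4/5], [3/5, 2, 4/5], [-1/5, -2, -3/5]] = [[-6, 6, -2], [6, 2, 1]].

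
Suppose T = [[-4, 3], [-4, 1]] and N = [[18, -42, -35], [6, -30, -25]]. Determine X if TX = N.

Left-multiplying both sides by T⁻¹ gives X = T⁻¹N.
det T = 8, so T⁻¹ = [[1/8, -3/8], [1/2, -1/2]].
X = T⁻¹N = [[1/8, -3/8], [1/2, -1/2]] · [[18, -42, -35], [6, -30, -25]] = [[0, 6, 5], [6, -6, -5]].

X = [[0, 6, 5], [6, -6, -5]]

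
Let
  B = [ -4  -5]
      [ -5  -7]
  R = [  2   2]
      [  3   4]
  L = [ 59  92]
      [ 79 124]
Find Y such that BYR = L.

Y = [[0, -2], [4, -5]]

Y = B⁻¹LR⁻¹ (apply B⁻¹ on the left and R⁻¹ on the right).
det B = 3; the adjugate gives B⁻¹ = [[-7/3, 5/3], [5/3, -4/3]].
det R = 2, so R⁻¹ = [[2, -1], [-3/2, 1]].
B⁻¹L = [[-6, -8], [-7, -12]].
Y = (B⁻¹L)R⁻¹ = [[0, -2], [4, -5]].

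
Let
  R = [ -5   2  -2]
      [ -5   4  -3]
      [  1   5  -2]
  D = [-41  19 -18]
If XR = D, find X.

R is on the right of X, so right-multiply by R⁻¹: X = DR⁻¹.
det R = -3, so R⁻¹ = [[-7/3, 2, -2/3], [13/3, -4, 5/3], [29/3, -9, 10/3]].
X = DR⁻¹ = [[-41, 19, -18]] · [[-7/3, 2, -2/3], [13/3, -4, 5/3], [29/3, -9, 10/3]] = [[4, 4, -1]].

X = [[4, 4, -1]]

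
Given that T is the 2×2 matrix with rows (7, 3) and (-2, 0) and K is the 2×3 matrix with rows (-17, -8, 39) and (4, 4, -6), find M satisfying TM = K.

T is on the left of M, so left-multiply by T⁻¹: M = T⁻¹K.
T has determinant 6; T⁻¹ = [[0, -1/2], [1/3, 7/6]].
M = T⁻¹K = [[0, -1/2], [1/3, 7/6]] · [[-17, -8, 39], [4, 4, -6]] = [[-2, -2, 3], [-1, 2, 6]].

M = [[-2, -2, 3], [-1, 2, 6]]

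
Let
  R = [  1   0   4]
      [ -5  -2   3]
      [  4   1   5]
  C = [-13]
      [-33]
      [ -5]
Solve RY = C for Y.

Left-multiplying both sides by R⁻¹ gives Y = R⁻¹C.
det R = -1; the adjugate gives R⁻¹ = [[13, -4, -8], [-37, 11, 23], [-3, 1, 2]].
Y = R⁻¹C = [[13, -4, -8], [-37, 11, 23], [-3, 1, 2]] · [[-13], [-33], [-5]] = [[3], [3], [-4]].

Y = [[3], [3], [-4]]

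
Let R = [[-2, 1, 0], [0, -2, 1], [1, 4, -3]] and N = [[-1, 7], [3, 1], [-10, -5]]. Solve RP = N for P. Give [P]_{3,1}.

Since R multiplies P on the left, P = R⁻¹N.
det R = -3; the adjugate gives R⁻¹ = [[-2/3, -1, -1/3], [-1/3, -2, -2/3], [-2/3, -3, -4/3]].
P = R⁻¹N = [[-2/3, -1, -1/3], [-1/3, -2, -2/3], [-2/3, -3, -4/3]] · [[-1, 7], [3, 1], [-10, -5]] = [[1, -4], [1, -1], [5, -1]].

5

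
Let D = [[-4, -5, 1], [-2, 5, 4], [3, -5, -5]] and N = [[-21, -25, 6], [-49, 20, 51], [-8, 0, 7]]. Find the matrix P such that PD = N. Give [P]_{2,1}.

D is on the right of P, so right-multiply by D⁻¹: P = ND⁻¹.
D has determinant 5; D⁻¹ = [[-1, -6, -5], [2/5, 17/5, 14/5], [-1, -7, -6]].
P = ND⁻¹ = [[-21, -25, 6], [-49, 20, 51], [-8, 0, 7]] · [[-1, -6, -5], [2/5, 17/5, 14/5], [-1, -7, -6]] = [[5, -1, -1], [6, 5, -5], [1, -1, -2]].

6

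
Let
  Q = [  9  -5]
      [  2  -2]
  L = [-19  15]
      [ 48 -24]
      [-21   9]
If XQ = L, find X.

X = [[-1, -5], [6, -3], [-3, 3]]

Since Q sits to the right of X, X = LQ⁻¹.
Q has determinant -8; Q⁻¹ = [[1/4, -5/8], [1/4, -9/8]].
X = LQ⁻¹ = [[-19, 15], [48, -24], [-21, 9]] · [[1/4, -5/8], [1/4, -9/8]] = [[-1, -5], [6, -3], [-3, 3]].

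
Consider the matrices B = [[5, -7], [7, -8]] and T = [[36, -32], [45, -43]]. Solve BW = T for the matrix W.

W = [[3, -5], [-3, 1]]

B is on the left of W, so left-multiply by B⁻¹: W = B⁻¹T.
det B = 9, so B⁻¹ = [[-8/9, 7/9], [-7/9, 5/9]].
W = B⁻¹T = [[-8/9, 7/9], [-7/9, 5/9]] · [[36, -32], [45, -43]] = [[3, -5], [-3, 1]].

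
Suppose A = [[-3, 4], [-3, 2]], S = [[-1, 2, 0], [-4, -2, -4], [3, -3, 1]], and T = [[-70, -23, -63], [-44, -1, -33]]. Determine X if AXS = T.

X = [[5, 1, 5], [0, 4, 1]]

Left-multiply by A⁻¹ and right-multiply by S⁻¹: X = A⁻¹TS⁻¹.
det A = 6, so A⁻¹ = [[1/3, -2/3], [1/2, -1/2]].
det S = -2; the adjugate gives S⁻¹ = [[7, 1, 4], [4, 1/2, 2], [-9, -3/2, -5]].
A⁻¹T = [[6, -7, 1], [-13, -11, -15]].
X = (A⁻¹T)S⁻¹ = [[5, 1, 5], [0, 4, 1]].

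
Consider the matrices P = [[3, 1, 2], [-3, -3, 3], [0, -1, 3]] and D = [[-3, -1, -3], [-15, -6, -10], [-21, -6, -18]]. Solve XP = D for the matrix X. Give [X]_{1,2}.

1

Since P sits to the right of X, X = DP⁻¹.
det P = -3, so P⁻¹ = [[2, 5/3, -3], [-3, -3, 5], [-1, -1, 2]].
X = DP⁻¹ = [[-3, -1, -3], [-15, -6, -10], [-21, -6, -18]] · [[2, 5/3, -3], [-3, -3, 5], [-1, -1, 2]] = [[0, 1, -2], [-2, 3, -5], [-6, 1, -3]].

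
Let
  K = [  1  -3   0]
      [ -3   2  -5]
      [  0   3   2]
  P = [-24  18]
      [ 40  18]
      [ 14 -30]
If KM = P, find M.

M = [[-6, 0], [6, -6], [-2, -6]]

Left-multiplying both sides by K⁻¹ gives M = K⁻¹P.
det K = 1; the adjugate gives K⁻¹ = [[19, 6, 15], [6, 2, 5], [-9, -3, -7]].
M = K⁻¹P = [[19, 6, 15], [6, 2, 5], [-9, -3, -7]] · [[-24, 18], [40, 18], [14, -30]] = [[-6, 0], [6, -6], [-2, -6]].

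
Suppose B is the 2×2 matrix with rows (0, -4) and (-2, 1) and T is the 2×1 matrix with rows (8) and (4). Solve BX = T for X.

X = [[-3], [-2]]

B is on the left of X, so left-multiply by B⁻¹: X = B⁻¹T.
det B = -8, so B⁻¹ = [[-1/8, -1/2], [-1/4, 0]].
X = B⁻¹T = [[-1/8, -1/2], [-1/4, 0]] · [[8], [4]] = [[-3], [-2]].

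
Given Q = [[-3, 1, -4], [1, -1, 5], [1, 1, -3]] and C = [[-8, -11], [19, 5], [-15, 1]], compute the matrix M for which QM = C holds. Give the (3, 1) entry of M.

Q is on the left of M, so left-multiply by Q⁻¹: M = Q⁻¹C.
det Q = 6; the adjugate gives Q⁻¹ = [[-1/3, -1/6, 1/6], [4/3, 13/6, 11/6], [1/3, 2/3, 1/3]].
M = Q⁻¹C = [[-1/3, -1/6, 1/6], [4/3, 13/6, 11/6], [1/3, 2/3, 1/3]] · [[-8, -11], [19, 5], [-15, 1]] = [[-3, 3], [3, -2], [5, 0]].

5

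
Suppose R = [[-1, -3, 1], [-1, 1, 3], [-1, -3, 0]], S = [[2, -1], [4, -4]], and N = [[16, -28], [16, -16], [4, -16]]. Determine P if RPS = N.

Left-multiply by R⁻¹ and right-multiply by S⁻¹: P = R⁻¹NS⁻¹.
det R = 4; the adjugate gives R⁻¹ = [[9/4, -3/4, -5/2], [-3/4, 1/4, 1/2], [1, 0, -1]].
det S = -4; the adjugate gives S⁻¹ = [[1, -1/4], [1, -1/2]].
R⁻¹N = [[14, -11], [-6, 9], [12, -12]].
P = (R⁻¹N)S⁻¹ = [[3, 2], [3, -3], [0, 3]].

P = [[3, 2], [3, -3], [0, 3]]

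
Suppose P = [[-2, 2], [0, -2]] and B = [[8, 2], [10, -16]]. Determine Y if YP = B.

P is on the right of Y, so right-multiply by P⁻¹: Y = BP⁻¹.
P has determinant 4; P⁻¹ = [[-1/2, -1/2], [0, -1/2]].
Y = BP⁻¹ = [[8, 2], [10, -16]] · [[-1/2, -1/2], [0, -1/2]] = [[-4, -5], [-5, 3]].

Y = [[-4, -5], [-5, 3]]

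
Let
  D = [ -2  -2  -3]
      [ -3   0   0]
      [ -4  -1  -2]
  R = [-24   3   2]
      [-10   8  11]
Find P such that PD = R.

P = [[-4, 4, 5], [-5, 4, 2]]

Right-multiplying both sides by D⁻¹ gives P = RD⁻¹.
det D = 3; the adjugate gives D⁻¹ = [[0, -1/3, 0], [-2, -8/3, 3], [1, 2, -2]].
P = RD⁻¹ = [[-24, 3, 2], [-10, 8, 11]] · [[0, -1/3, 0], [-2, -8/3, 3], [1, 2, -2]] = [[-4, 4, 5], [-5, 4, 2]].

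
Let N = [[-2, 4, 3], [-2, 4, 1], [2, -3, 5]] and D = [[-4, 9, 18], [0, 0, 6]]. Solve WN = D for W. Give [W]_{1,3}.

1

N is on the right of W, so right-multiply by N⁻¹: W = DN⁻¹.
N has determinant -4; N⁻¹ = [[-23/4, 29/4, 2], [-3, 4, 1], [1/2, -1/2, 0]].
W = DN⁻¹ = [[-4, 9, 18], [0, 0, 6]] · [[-23/4, 29/4, 2], [-3, 4, 1], [1/2, -1/2, 0]] = [[5, -2, 1], [3, -3, 0]].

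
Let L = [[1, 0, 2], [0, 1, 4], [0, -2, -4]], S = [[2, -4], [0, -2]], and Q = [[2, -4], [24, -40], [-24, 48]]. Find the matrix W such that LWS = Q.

W = [[-5, 4], [0, 4], [3, -2]]

W = L⁻¹QS⁻¹ (apply L⁻¹ on the left and S⁻¹ on the right).
L has determinant 4; L⁻¹ = [[1, -1, -1/2], [0, -1, -1], [0, 1/2, 1/4]].
det S = -4; the adjugate gives S⁻¹ = [[1/2, -1], [0, -1/2]].
L⁻¹Q = [[-10, 12], [0, -8], [6, -8]].
W = (L⁻¹Q)S⁻¹ = [[-5, 4], [0, 4], [3, -2]].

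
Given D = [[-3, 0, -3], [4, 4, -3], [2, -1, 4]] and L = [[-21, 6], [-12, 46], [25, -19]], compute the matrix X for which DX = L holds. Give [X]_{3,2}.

-6

Left-multiplying both sides by D⁻¹ gives X = D⁻¹L.
det D = -3; the adjugate gives D⁻¹ = [[-13/3, -1, -4], [22/3, 2, 7], [4, 1, 4]].
X = D⁻¹L = [[-13/3, -1, -4], [22/3, 2, 7], [4, 1, 4]] · [[-21, 6], [-12, 46], [25, -19]] = [[3, 4], [-3, 3], [4, -6]].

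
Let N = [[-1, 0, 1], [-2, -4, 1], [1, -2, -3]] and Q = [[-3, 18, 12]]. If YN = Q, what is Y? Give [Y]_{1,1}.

6

Since N sits to the right of Y, Y = QN⁻¹.
det N = -6; the adjugate gives N⁻¹ = [[-7/3, 1/3, -2/3], [5/6, -1/3, 1/6], [-4/3, 1/3, -2/3]].
Y = QN⁻¹ = [[-3, 18, 12]] · [[-7/3, 1/3, -2/3], [5/6, -1/3, 1/6], [-4/3, 1/3, -2/3]] = [[6, -3, -3]].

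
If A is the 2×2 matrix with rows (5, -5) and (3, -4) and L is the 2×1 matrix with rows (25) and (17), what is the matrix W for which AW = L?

W = [[3], [-2]]

A is on the left of W, so left-multiply by A⁻¹: W = A⁻¹L.
A has determinant -5; A⁻¹ = [[4/5, -1], [3/5, -1]].
W = A⁻¹L = [[4/5, -1], [3/5, -1]] · [[25], [17]] = [[3], [-2]].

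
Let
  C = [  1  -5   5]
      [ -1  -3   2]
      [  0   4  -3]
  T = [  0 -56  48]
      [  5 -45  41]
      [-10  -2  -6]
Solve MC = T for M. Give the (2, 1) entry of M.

6

C is on the right of M, so right-multiply by C⁻¹: M = TC⁻¹.
det C = -4; the adjugate gives C⁻¹ = [[-1/4, -5/4, -5/4], [3/4, 3/4, 7/4], [1, 1, 2]].
M = TC⁻¹ = [[0, -56, 48], [5, -45, 41], [-10, -2, -6]] · [[-1/4, -5/4, -5/4], [3/4, 3/4, 7/4], [1, 1, 2]] = [[6, 6, -2], [6, 1, -3], [-5, 5, -3]].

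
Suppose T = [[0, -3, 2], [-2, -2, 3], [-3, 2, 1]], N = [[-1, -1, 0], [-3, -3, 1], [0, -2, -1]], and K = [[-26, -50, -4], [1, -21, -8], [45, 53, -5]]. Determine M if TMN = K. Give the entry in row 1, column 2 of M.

Isolating M: multiply by T⁻¹ from the left and N⁻¹ from the right, so M = T⁻¹KN⁻¹.
det T = 1; the adjugate gives T⁻¹ = [[-8, 7, -5], [-7, 6, -4], [-10, 9, -6]].
N has determinant -2; N⁻¹ = [[-5/2, 1/2, 1/2], [3/2, -1/2, -1/2], [-3, 1, 0]].
T⁻¹K = [[-10, -12, 1], [8, 12, 0], [-1, -7, -2]].
M = (T⁻¹K)N⁻¹ = [[4, 2, 1], [-2, -2, -2], [-2, 1, 3]].

2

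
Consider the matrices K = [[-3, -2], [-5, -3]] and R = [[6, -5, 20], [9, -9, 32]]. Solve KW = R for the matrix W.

W = [[0, 3, -4], [-3, -2, -4]]

Left-multiplying both sides by K⁻¹ gives W = K⁻¹R.
det K = -1; the adjugate gives K⁻¹ = [[3, -2], [-5, 3]].
W = K⁻¹R = [[3, -2], [-5, 3]] · [[6, -5, 20], [9, -9, 32]] = [[0, 3, -4], [-3, -2, -4]].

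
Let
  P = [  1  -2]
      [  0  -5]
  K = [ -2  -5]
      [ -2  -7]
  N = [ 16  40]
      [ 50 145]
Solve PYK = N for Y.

Y = [[-2, 4], [3, 2]]

Y = P⁻¹NK⁻¹ (apply P⁻¹ on the left and K⁻¹ on the right).
P has determinant -5; P⁻¹ = [[1, -2/5], [0, -1/5]].
K has determinant 4; K⁻¹ = [[-7/4, 5/4], [1/2, -1/2]].
P⁻¹N = [[-4, -18], [-10, -29]].
Y = (P⁻¹N)K⁻¹ = [[-2, 4], [3, 2]].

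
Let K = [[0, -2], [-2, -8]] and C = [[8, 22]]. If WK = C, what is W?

Since K sits to the right of W, W = CK⁻¹.
det K = -4; the adjugate gives K⁻¹ = [[2, -1/2], [-1/2, 0]].
W = CK⁻¹ = [[8, 22]] · [[2, -1/2], [-1/2, 0]] = [[5, -4]].

W = [[5, -4]]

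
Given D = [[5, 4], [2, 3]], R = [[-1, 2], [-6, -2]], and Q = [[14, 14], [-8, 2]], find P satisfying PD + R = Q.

PD = Q − R = [[15, 12], [-2, 4]].
Since D sits to the right of P, P = (Q − R)D⁻¹.
det D = 7; the adjugate gives D⁻¹ = [[3/7, -4/7], [-2/7, 5/7]].
P = (Q − R)D⁻¹ = [[3, 0], [-2, 4]].

P = [[3, 0], [-2, 4]]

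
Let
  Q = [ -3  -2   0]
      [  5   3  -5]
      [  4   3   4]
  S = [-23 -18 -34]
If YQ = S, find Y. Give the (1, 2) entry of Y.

Since Q sits to the right of Y, Y = SQ⁻¹.
Q has determinant -1; Q⁻¹ = [[-27, -8, -10], [40, 12, 15], [-3, -1, -1]].
Y = SQ⁻¹ = [[-23, -18, -34]] · [[-27, -8, -10], [40, 12, 15], [-3, -1, -1]] = [[3, 2, -6]].

2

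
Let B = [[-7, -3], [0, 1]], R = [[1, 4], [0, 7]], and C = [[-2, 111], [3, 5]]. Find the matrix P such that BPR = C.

P = [[-1, -2], [3, -1]]

Isolating P: multiply by B⁻¹ from the left and R⁻¹ from the right, so P = B⁻¹CR⁻¹.
B has determinant -7; B⁻¹ = [[-1/7, -3/7], [0, 1]].
det R = 7, so R⁻¹ = [[1, -4/7], [0, 1/7]].
B⁻¹C = [[-1, -18], [3, 5]].
P = (B⁻¹C)R⁻¹ = [[-1, -2], [3, -1]].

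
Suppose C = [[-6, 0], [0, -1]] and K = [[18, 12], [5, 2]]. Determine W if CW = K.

Since C multiplies W on the left, W = C⁻¹K.
det C = 6, so C⁻¹ = [[-1/6, 0], [0, -1]].
W = C⁻¹K = [[-1/6, 0], [0, -1]] · [[18, 12], [5, 2]] = [[-3, -2], [-5, -2]].

W = [[-3, -2], [-5, -2]]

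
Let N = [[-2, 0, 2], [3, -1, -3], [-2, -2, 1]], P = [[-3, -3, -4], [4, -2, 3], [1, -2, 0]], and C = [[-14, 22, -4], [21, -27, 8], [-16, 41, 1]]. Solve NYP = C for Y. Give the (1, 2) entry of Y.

Left-multiply by N⁻¹ and right-multiply by P⁻¹: Y = N⁻¹CP⁻¹.
det N = -2; the adjugate gives N⁻¹ = [[7/2, 2, -1], [-3/2, -1, 0], [4, 2, -1]].
det P = -3, so P⁻¹ = [[-2, -8/3, 17/3], [-1, -4/3, 7/3], [2, 3, -6]].
N⁻¹C = [[9, -18, 1], [0, -6, -2], [2, -7, -1]].
Y = (N⁻¹C)P⁻¹ = [[2, 3, 3], [2, 2, -2], [1, 1, 1]].

3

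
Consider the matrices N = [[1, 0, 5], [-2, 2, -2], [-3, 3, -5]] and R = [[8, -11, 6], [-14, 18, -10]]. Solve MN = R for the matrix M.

M = [[-3, 2, -5], [4, 0, 6]]

Right-multiplying both sides by N⁻¹ gives M = RN⁻¹.
det N = -4, so N⁻¹ = [[1, -15/4, 5/2], [1, -5/2, 2], [0, 3/4, -1/2]].
M = RN⁻¹ = [[8, -11, 6], [-14, 18, -10]] · [[1, -15/4, 5/2], [1, -5/2, 2], [0, 3/4, -1/2]] = [[-3, 2, -5], [4, 0, 6]].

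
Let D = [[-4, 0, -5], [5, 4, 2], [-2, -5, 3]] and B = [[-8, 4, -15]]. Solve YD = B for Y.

Y = [[-1, -4, -4]]

Since D sits to the right of Y, Y = BD⁻¹.
det D = -3, so D⁻¹ = [[-22/3, -25/3, -20/3], [19/3, 22/3, 17/3], [17/3, 20/3, 16/3]].
Y = BD⁻¹ = [[-8, 4, -15]] · [[-22/3, -25/3, -20/3], [19/3, 22/3, 17/3], [17/3, 20/3, 16/3]] = [[-1, -4, -4]].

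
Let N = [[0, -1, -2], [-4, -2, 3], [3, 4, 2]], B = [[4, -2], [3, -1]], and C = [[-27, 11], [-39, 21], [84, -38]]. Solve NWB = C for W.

W = [[5, 2], [-1, -1], [2, 3]]

Isolating W: multiply by N⁻¹ from the left and B⁻¹ from the right, so W = N⁻¹CB⁻¹.
N has determinant 3; N⁻¹ = [[-16/3, -2, -7/3], [17/3, 2, 8/3], [-10/3, -1, -4/3]].
det B = 2; the adjugate gives B⁻¹ = [[-1/2, 1], [-3/2, 2]].
N⁻¹C = [[26, -12], [-7, 3], [17, -7]].
W = (N⁻¹C)B⁻¹ = [[5, 2], [-1, -1], [2, 3]].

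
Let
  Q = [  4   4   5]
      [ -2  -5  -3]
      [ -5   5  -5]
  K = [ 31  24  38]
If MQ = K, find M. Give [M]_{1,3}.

Since Q sits to the right of M, M = KQ⁻¹.
det Q = 5; the adjugate gives Q⁻¹ = [[8, 9, 13/5], [1, 1, 2/5], [-7, -8, -12/5]].
M = KQ⁻¹ = [[31, 24, 38]] · [[8, 9, 13/5], [1, 1, 2/5], [-7, -8, -12/5]] = [[6, -1, -1]].

-1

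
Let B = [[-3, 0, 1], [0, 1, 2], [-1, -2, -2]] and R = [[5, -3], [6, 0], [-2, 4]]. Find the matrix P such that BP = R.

Left-multiplying both sides by B⁻¹ gives P = B⁻¹R.
det B = -5; the adjugate gives B⁻¹ = [[-2/5, 2/5, 1/5], [2/5, -7/5, -6/5], [-1/5, 6/5, 3/5]].
P = B⁻¹R = [[-2/5, 2/5, 1/5], [2/5, -7/5, -6/5], [-1/5, 6/5, 3/5]] · [[5, -3], [6, 0], [-2, 4]] = [[0, 2], [-4, -6], [5, 3]].

P = [[0, 2], [-4, -6], [5, 3]]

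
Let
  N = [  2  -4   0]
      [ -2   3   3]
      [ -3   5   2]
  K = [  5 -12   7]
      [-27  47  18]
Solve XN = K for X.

X = [[4, 3, -1], [-5, 4, 3]]

N is on the right of X, so right-multiply by N⁻¹: X = KN⁻¹.
N has determinant 2; N⁻¹ = [[-9/2, 4, -6], [-5/2, 2, -3], [-1/2, 1, -1]].
X = KN⁻¹ = [[5, -12, 7], [-27, 47, 18]] · [[-9/2, 4, -6], [-5/2, 2, -3], [-1/2, 1, -1]] = [[4, 3, -1], [-5, 4, 3]].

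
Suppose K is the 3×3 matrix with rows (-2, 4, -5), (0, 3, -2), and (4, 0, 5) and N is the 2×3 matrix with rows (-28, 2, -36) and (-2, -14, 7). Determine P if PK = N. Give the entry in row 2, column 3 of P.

K is on the right of P, so right-multiply by K⁻¹: P = NK⁻¹.
K has determinant -2; K⁻¹ = [[-15/2, 10, -7/2], [4, -5, 2], [6, -8, 3]].
P = NK⁻¹ = [[-28, 2, -36], [-2, -14, 7]] · [[-15/2, 10, -7/2], [4, -5, 2], [6, -8, 3]] = [[2, -2, -6], [1, -6, 0]].

0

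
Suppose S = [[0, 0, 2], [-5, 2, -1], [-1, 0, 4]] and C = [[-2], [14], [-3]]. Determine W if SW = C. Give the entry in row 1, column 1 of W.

Since S multiplies W on the left, W = S⁻¹C.
det S = 4; the adjugate gives S⁻¹ = [[2, 0, -1], [21/4, 1/2, -5/2], [1/2, 0, 0]].
W = S⁻¹C = [[2, 0, -1], [21/4, 1/2, -5/2], [1/2, 0, 0]] · [[-2], [14], [-3]] = [[-1], [4], [-1]].

-1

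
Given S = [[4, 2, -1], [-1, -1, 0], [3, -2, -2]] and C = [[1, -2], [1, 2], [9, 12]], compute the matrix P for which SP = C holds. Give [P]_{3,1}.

Since S multiplies P on the left, P = S⁻¹C.
det S = -1, so S⁻¹ = [[-2, -6, 1], [2, 5, -1], [-5, -14, 2]].
P = S⁻¹C = [[-2, -6, 1], [2, 5, -1], [-5, -14, 2]] · [[1, -2], [1, 2], [9, 12]] = [[1, 4], [-2, -6], [-1, 6]].

-1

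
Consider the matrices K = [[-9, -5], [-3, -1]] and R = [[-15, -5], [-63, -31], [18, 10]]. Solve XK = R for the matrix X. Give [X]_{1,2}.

K is on the right of X, so right-multiply by K⁻¹: X = RK⁻¹.
det K = -6; the adjugate gives K⁻¹ = [[1/6, -5/6], [-1/2, 3/2]].
X = RK⁻¹ = [[-15, -5], [-63, -31], [18, 10]] · [[1/6, -5/6], [-1/2, 3/2]] = [[0, 5], [5, 6], [-2, 0]].

5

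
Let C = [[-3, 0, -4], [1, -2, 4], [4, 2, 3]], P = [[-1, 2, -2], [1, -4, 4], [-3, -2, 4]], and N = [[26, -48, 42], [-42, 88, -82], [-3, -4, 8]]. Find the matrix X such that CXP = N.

Left-multiply by C⁻¹ and right-multiply by P⁻¹: X = C⁻¹NP⁻¹.
det C = 2, so C⁻¹ = [[-7, -4, -4], [13/2, 7/2, 4], [5, 3, 3]].
det P = 4, so P⁻¹ = [[-2, -1, 0], [-4, -5/2, 1/2], [-7/2, -2, 1/2]].
C⁻¹N = [[-2, 0, 2], [10, -20, 18], [-5, 12, -12]].
X = (C⁻¹N)P⁻¹ = [[-3, -2, 1], [-3, 4, -1], [4, -1, 0]].

X = [[-3, -2, 1], [-3, 4, -1], [4, -1, 0]]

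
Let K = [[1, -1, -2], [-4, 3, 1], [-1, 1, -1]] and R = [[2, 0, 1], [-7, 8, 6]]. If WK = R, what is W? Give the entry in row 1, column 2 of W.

K is on the right of W, so right-multiply by K⁻¹: W = RK⁻¹.
det K = 3, so K⁻¹ = [[-4/3, -1, 5/3], [-5/3, -1, 7/3], [-1/3, 0, -1/3]].
W = RK⁻¹ = [[2, 0, 1], [-7, 8, 6]] · [[-4/3, -1, 5/3], [-5/3, -1, 7/3], [-1/3, 0, -1/3]] = [[-3, -2, 3], [-6, -1, 5]].

-2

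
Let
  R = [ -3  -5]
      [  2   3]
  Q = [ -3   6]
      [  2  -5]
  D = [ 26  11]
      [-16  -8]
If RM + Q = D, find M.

RM = D − Q = [[29, 5], [-18, -3]].
R is on the left of M, so left-multiply by R⁻¹: M = R⁻¹(D − Q).
R has determinant 1; R⁻¹ = [[3, 5], [-2, -3]].
M = R⁻¹(D − Q) = [[-3, 0], [-4, -1]].

M = [[-3, 0], [-4, -1]]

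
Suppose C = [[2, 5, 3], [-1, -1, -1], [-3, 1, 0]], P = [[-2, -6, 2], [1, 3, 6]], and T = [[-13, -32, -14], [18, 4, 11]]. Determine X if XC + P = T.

X = [[-5, 1, 0], [0, -5, -4]]

XC = T − P = [[-11, -26, -16], [17, 1, 5]].
Since C sits to the right of X, X = (T − P)C⁻¹.
det C = 5; the adjugate gives C⁻¹ = [[1/5, 3/5, -2/5], [3/5, 9/5, -1/5], [-4/5, -17/5, 3/5]].
X = (T − P)C⁻¹ = [[-5, 1, 0], [0, -5, -4]].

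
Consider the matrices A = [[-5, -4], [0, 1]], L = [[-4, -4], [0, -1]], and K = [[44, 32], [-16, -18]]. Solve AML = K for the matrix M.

M = [[-1, -4], [4, 2]]

Isolating M: multiply by A⁻¹ from the left and L⁻¹ from the right, so M = A⁻¹KL⁻¹.
A has determinant -5; A⁻¹ = [[-1/5, -4/5], [0, 1]].
det L = 4, so L⁻¹ = [[-1/4, 1], [0, -1]].
A⁻¹K = [[4, 8], [-16, -18]].
M = (A⁻¹K)L⁻¹ = [[-1, -4], [4, 2]].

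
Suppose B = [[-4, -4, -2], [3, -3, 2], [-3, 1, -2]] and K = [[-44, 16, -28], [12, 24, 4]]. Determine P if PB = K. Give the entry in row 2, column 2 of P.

2

Since B sits to the right of P, P = KB⁻¹.
B has determinant -4; B⁻¹ = [[-1, 5/2, 7/2], [0, -1/2, -1/2], [3/2, -4, -6]].
P = KB⁻¹ = [[-44, 16, -28], [12, 24, 4]] · [[-1, 5/2, 7/2], [0, -1/2, -1/2], [3/2, -4, -6]] = [[2, -6, 6], [-6, 2, 6]].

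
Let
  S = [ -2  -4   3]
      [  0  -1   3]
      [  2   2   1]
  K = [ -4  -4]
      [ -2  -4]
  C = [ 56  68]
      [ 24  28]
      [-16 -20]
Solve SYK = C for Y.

Y = [[0, -1], [2, 2], [-1, 0]]

Y = S⁻¹CK⁻¹ (apply S⁻¹ on the left and K⁻¹ on the right).
det S = -4; the adjugate gives S⁻¹ = [[7/4, -5/2, 9/4], [-3/2, 2, -3/2], [-1/2, 1, -1/2]].
det K = 8, so K⁻¹ = [[-1/2, 1/2], [1/4, -1/2]].
S⁻¹C = [[2, 4], [-12, -16], [4, 4]].
Y = (S⁻¹C)K⁻¹ = [[0, -1], [2, 2], [-1, 0]].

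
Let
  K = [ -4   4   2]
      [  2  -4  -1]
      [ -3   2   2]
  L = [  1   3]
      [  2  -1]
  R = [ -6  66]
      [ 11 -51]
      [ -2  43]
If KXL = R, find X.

X = [[-2, -1], [2, -3], [1, -2]]

Left-multiply by K⁻¹ and right-multiply by L⁻¹: X = K⁻¹RL⁻¹.
det K = 4, so K⁻¹ = [[-3/2, -1, 1], [-1/4, -1/2, 0], [-2, -1, 2]].
L has determinant -7; L⁻¹ = [[1/7, 3/7], [2/7, -1/7]].
K⁻¹R = [[-4, -5], [-4, 9], [-3, 5]].
X = (K⁻¹R)L⁻¹ = [[-2, -1], [2, -3], [1, -2]].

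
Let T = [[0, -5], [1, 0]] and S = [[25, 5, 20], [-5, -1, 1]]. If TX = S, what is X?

X = [[-5, -1, 1], [-5, -1, -4]]

T is on the left of X, so left-multiply by T⁻¹: X = T⁻¹S.
det T = 5, so T⁻¹ = [[0, 1], [-1/5, 0]].
X = T⁻¹S = [[0, 1], [-1/5, 0]] · [[25, 5, 20], [-5, -1, 1]] = [[-5, -1, 1], [-5, -1, -4]].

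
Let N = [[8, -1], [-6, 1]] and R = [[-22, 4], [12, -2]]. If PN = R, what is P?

Since N sits to the right of P, P = RN⁻¹.
det N = 2, so N⁻¹ = [[1/2, 1/2], [3, 4]].
P = RN⁻¹ = [[-22, 4], [12, -2]] · [[1/2, 1/2], [3, 4]] = [[1, 5], [0, -2]].

P = [[1, 5], [0, -2]]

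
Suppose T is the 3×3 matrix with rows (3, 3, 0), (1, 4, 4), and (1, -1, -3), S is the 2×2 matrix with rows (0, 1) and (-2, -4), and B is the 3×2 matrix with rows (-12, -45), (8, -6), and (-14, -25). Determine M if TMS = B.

M = [[-2, 0], [-5, 2], [0, -3]]

Isolating M: multiply by T⁻¹ from the left and S⁻¹ from the right, so M = T⁻¹BS⁻¹.
det T = -3; the adjugate gives T⁻¹ = [[8/3, -3, -4], [-7/3, 3, 4], [5/3, -2, -3]].
det S = 2, so S⁻¹ = [[-2, -1/2], [1, 0]].
T⁻¹B = [[0, -2], [-4, -13], [6, 12]].
M = (T⁻¹B)S⁻¹ = [[-2, 0], [-5, 2], [0, -3]].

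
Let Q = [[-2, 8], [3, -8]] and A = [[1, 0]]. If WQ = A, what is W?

W = [[1, 1]]

Q is on the right of W, so right-multiply by Q⁻¹: W = AQ⁻¹.
det Q = -8; the adjugate gives Q⁻¹ = [[1, 1], [3/8, 1/4]].
W = AQ⁻¹ = [[1, 0]] · [[1, 1], [3/8, 1/4]] = [[1, 1]].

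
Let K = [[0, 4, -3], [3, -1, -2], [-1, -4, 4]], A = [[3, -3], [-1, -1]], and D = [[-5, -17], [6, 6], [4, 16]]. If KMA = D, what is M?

M = [[2, -2], [2, 2], [2, -1]]

M = K⁻¹DA⁻¹ (apply K⁻¹ on the left and A⁻¹ on the right).
det K = -1, so K⁻¹ = [[12, 4, 11], [10, 3, 9], [13, 4, 12]].
A has determinant -6; A⁻¹ = [[1/6, -1/2], [-1/6, -1/2]].
K⁻¹D = [[8, -4], [4, -8], [7, -5]].
M = (K⁻¹D)A⁻¹ = [[2, -2], [2, 2], [2, -1]].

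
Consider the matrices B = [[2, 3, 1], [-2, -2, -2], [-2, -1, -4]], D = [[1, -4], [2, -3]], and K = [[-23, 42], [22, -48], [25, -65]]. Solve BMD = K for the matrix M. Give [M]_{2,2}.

-3

Isolating M: multiply by B⁻¹ from the left and D⁻¹ from the right, so M = B⁻¹KD⁻¹.
det B = -2, so B⁻¹ = [[-3, -11/2, 2], [2, 3, -1], [1, 2, -1]].
det D = 5, so D⁻¹ = [[-3/5, 4/5], [-2/5, 1/5]].
B⁻¹K = [[-2, 8], [-5, 5], [-4, 11]].
M = (B⁻¹K)D⁻¹ = [[-2, 0], [1, -3], [-2, -1]].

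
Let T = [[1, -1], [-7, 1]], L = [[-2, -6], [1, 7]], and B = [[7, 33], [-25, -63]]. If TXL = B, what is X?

Left-multiply by T⁻¹ and right-multiply by L⁻¹: X = T⁻¹BL⁻¹.
det T = -6; the adjugate gives T⁻¹ = [[-1/6, -1/6], [-7/6, -1/6]].
det L = -8, so L⁻¹ = [[-7/8, -3/4], [1/8, 1/4]].
T⁻¹B = [[3, 5], [-4, -28]].
X = (T⁻¹B)L⁻¹ = [[-2, -1], [0, -4]].

X = [[-2, -1], [0, -4]]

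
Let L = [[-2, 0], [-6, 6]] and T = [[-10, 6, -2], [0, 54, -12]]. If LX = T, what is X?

X = [[5, -3, 1], [5, 6, -1]]

L is on the left of X, so left-multiply by L⁻¹: X = L⁻¹T.
det L = -12, so L⁻¹ = [[-1/2, 0], [-1/2, 1/6]].
X = L⁻¹T = [[-1/2, 0], [-1/2, 1/6]] · [[-10, 6, -2], [0, 54, -12]] = [[5, -3, 1], [5, 6, -1]].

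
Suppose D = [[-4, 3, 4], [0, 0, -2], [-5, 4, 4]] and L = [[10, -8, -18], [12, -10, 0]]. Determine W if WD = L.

W = [[0, 5, -2], [2, -4, -4]]

D is on the right of W, so right-multiply by D⁻¹: W = LD⁻¹.
det D = -2, so D⁻¹ = [[-4, -2, 3], [-5, -2, 4], [0, -1/2, 0]].
W = LD⁻¹ = [[10, -8, -18], [12, -10, 0]] · [[-4, -2, 3], [-5, -2, 4], [0, -1/2, 0]] = [[0, 5, -2], [2, -4, -4]].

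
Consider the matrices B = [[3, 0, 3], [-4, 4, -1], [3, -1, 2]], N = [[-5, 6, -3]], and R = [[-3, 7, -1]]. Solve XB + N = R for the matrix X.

XB = R − N = [[2, 1, 2]].
Since B sits to the right of X, X = (R − N)B⁻¹.
det B = -3; the adjugate gives B⁻¹ = [[-7/3, 1, 4], [-5/3, 1, 3], [8/3, -1, -4]].
X = (R − N)B⁻¹ = [[-1, 1, 3]].

X = [[-1, 1, 3]]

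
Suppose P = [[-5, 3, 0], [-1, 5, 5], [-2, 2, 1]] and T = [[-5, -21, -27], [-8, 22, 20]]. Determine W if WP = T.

W = [[1, -6, 3], [-1, 3, 5]]

P is on the right of W, so right-multiply by P⁻¹: W = TP⁻¹.
P has determinant -2; P⁻¹ = [[5/2, 3/2, -15/2], [9/2, 5/2, -25/2], [-4, -2, 11]].
W = TP⁻¹ = [[-5, -21, -27], [-8, 22, 20]] · [[5/2, 3/2, -15/2], [9/2, 5/2, -25/2], [-4, -2, 11]] = [[1, -6, 3], [-1, 3, 5]].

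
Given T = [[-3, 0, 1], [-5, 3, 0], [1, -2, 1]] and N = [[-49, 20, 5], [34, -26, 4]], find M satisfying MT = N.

Since T sits to the right of M, M = NT⁻¹.
det T = -2, so T⁻¹ = [[-3/2, 1, 3/2], [-5/2, 2, 5/2], [-7/2, 3, 9/2]].
M = NT⁻¹ = [[-49, 20, 5], [34, -26, 4]] · [[-3/2, 1, 3/2], [-5/2, 2, 5/2], [-7/2, 3, 9/2]] = [[6, 6, -1], [0, -6, 4]].

M = [[6, 6, -1], [0, -6, 4]]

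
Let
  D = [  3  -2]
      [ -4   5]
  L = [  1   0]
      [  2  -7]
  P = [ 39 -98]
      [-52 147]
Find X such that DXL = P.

X = [[5, 4], [2, -1]]

Isolating X: multiply by D⁻¹ from the left and L⁻¹ from the right, so X = D⁻¹PL⁻¹.
det D = 7; the adjugate gives D⁻¹ = [[5/7, 2/7], [4/7, 3/7]].
det L = -7, so L⁻¹ = [[1, 0], [2/7, -1/7]].
D⁻¹P = [[13, -28], [0, 7]].
X = (D⁻¹P)L⁻¹ = [[5, 4], [2, -1]].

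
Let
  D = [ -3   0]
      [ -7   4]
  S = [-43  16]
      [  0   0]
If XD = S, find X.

D is on the right of X, so right-multiply by D⁻¹: X = SD⁻¹.
det D = -12; the adjugate gives D⁻¹ = [[-1/3, 0], [-7/12, 1/4]].
X = SD⁻¹ = [[-43, 16], [0, 0]] · [[-1/3, 0], [-7/12, 1/4]] = [[5, 4], [0, 0]].

X = [[5, 4], [0, 0]]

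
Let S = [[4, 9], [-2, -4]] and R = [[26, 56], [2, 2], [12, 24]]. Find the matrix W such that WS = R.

S is on the right of W, so right-multiply by S⁻¹: W = RS⁻¹.
det S = 2; the adjugate gives S⁻¹ = [[-2, -9/2], [1, 2]].
W = RS⁻¹ = [[26, 56], [2, 2], [12, 24]] · [[-2, -9/2], [1, 2]] = [[4, -5], [-2, -5], [0, -6]].

W = [[4, -5], [-2, -5], [0, -6]]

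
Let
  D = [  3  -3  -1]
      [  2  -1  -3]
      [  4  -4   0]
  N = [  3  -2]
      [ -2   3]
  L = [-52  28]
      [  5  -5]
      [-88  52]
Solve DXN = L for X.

X = [[-3, 3], [5, 4], [-4, 1]]

Isolating X: multiply by D⁻¹ from the left and N⁻¹ from the right, so X = D⁻¹LN⁻¹.
det D = 4, so D⁻¹ = [[-3, 1, 2], [-3, 1, 7/4], [-1, 0, 3/4]].
det N = 5; the adjugate gives N⁻¹ = [[3/5, 2/5], [2/5, 3/5]].
D⁻¹L = [[-15, 15], [7, 2], [-14, 11]].
X = (D⁻¹L)N⁻¹ = [[-3, 3], [5, 4], [-4, 1]].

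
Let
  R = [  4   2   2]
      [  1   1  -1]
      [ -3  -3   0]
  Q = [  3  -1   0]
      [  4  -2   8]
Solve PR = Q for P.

R is on the right of P, so right-multiply by R⁻¹: P = QR⁻¹.
det R = -6, so R⁻¹ = [[1/2, 1, 2/3], [-1/2, -1, -1], [0, -1, -1/3]].
P = QR⁻¹ = [[3, -1, 0], [4, -2, 8]] · [[1/2, 1, 2/3], [-1/2, -1, -1], [0, -1, -1/3]] = [[2, 4, 3], [3, -2, 2]].

P = [[2, 4, 3], [3, -2, 2]]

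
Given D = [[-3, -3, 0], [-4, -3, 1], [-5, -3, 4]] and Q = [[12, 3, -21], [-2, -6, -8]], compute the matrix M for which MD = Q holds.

D is on the right of M, so right-multiply by D⁻¹: M = QD⁻¹.
det D = -6; the adjugate gives D⁻¹ = [[3/2, -2, 1/2], [-11/6, 2, -1/2], [1/2, -1, 1/2]].
M = QD⁻¹ = [[12, 3, -21], [-2, -6, -8]] · [[3/2, -2, 1/2], [-11/6, 2, -1/2], [1/2, -1, 1/2]] = [[2, 3, -6], [4, 0, -2]].

M = [[2, 3, -6], [4, 0, -2]]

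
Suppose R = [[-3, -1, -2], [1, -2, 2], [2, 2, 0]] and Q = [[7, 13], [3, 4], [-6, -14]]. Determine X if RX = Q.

X = [[1, -4], [-4, -3], [-3, 1]]

Left-multiplying both sides by R⁻¹ gives X = R⁻¹Q.
det R = -4, so R⁻¹ = [[1, 1, 3/2], [-1, -1, -1], [-3/2, -1, -7/4]].
X = R⁻¹Q = [[1, 1, 3/2], [-1, -1, -1], [-3/2, -1, -7/4]] · [[7, 13], [3, 4], [-6, -14]] = [[1, -4], [-4, -3], [-3, 1]].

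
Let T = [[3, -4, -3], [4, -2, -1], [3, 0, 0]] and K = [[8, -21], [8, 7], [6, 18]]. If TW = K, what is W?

W = [[2, 6], [1, 6], [-2, 5]]

Left-multiplying both sides by T⁻¹ gives W = T⁻¹K.
T has determinant -6; T⁻¹ = [[0, 0, 1/3], [1/2, -3/2, 3/2], [-1, 2, -5/3]].
W = T⁻¹K = [[0, 0, 1/3], [1/2, -3/2, 3/2], [-1, 2, -5/3]] · [[8, -21], [8, 7], [6, 18]] = [[2, 6], [1, 6], [-2, 5]].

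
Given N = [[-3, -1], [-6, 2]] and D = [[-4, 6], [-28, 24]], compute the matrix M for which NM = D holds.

Left-multiplying both sides by N⁻¹ gives M = N⁻¹D.
det N = -12; the adjugate gives N⁻¹ = [[-1/6, -1/12], [-1/2, 1/4]].
M = N⁻¹D = [[-1/6, -1/12], [-1/2, 1/4]] · [[-4, 6], [-28, 24]] = [[3, -3], [-5, 3]].

M = [[3, -3], [-5, 3]]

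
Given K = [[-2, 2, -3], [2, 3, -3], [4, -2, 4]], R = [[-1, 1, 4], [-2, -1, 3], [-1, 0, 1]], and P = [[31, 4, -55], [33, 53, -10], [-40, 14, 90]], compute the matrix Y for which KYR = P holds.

Left-multiply by K⁻¹ and right-multiply by R⁻¹: Y = K⁻¹PR⁻¹.
det K = -4, so K⁻¹ = [[-3/2, 1/2, -3/4], [5, -1, 3], [4, -1, 5/2]].
R has determinant -4; R⁻¹ = [[1/4, 1/4, -7/4], [1/4, -3/4, 5/4], [1/4, 1/4, -3/4]].
K⁻¹P = [[0, 10, 10], [2, 9, 5], [-9, -2, 15]].
Y = (K⁻¹P)R⁻¹ = [[5, -5, 5], [4, -5, 4], [1, 3, 2]].

Y = [[5, -5, 5], [4, -5, 4], [1, 3, 2]]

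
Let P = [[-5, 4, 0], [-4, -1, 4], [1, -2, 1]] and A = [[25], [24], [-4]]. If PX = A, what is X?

Since P multiplies X on the left, X = P⁻¹A.
det P = -3, so P⁻¹ = [[-7/3, 4/3, -16/3], [-8/3, 5/3, -20/3], [-3, 2, -7]].
X = P⁻¹A = [[-7/3, 4/3, -16/3], [-8/3, 5/3, -20/3], [-3, 2, -7]] · [[25], [24], [-4]] = [[-5], [0], [1]].

X = [[-5], [0], [1]]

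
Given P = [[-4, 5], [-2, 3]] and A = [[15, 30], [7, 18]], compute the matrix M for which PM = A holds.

Since P multiplies M on the left, M = P⁻¹A.
det P = -2; the adjugate gives P⁻¹ = [[-3/2, 5/2], [-1, 2]].
M = P⁻¹A = [[-3/2, 5/2], [-1, 2]] · [[15, 30], [7, 18]] = [[-5, 0], [-1, 6]].

M = [[-5, 0], [-1, 6]]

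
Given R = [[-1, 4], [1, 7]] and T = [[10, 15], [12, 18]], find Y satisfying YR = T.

Y = [[-5, 5], [-6, 6]]

Right-multiplying both sides by R⁻¹ gives Y = TR⁻¹.
det R = -11; the adjugate gives R⁻¹ = [[-7/11, 4/11], [1/11, 1/11]].
Y = TR⁻¹ = [[10, 15], [12, 18]] · [[-7/11, 4/11], [1/11, 1/11]] = [[-5, 5], [-6, 6]].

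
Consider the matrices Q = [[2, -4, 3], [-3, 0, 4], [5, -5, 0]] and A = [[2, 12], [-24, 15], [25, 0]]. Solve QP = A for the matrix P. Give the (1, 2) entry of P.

Q is on the left of P, so left-multiply by Q⁻¹: P = Q⁻¹A.
Q has determinant 5; Q⁻¹ = [[4, -3, -16/5], [4, -3, -17/5], [3, -2, -12/5]].
P = Q⁻¹A = [[4, -3, -16/5], [4, -3, -17/5], [3, -2, -12/5]] · [[2, 12], [-24, 15], [25, 0]] = [[0, 3], [-5, 3], [-6, 6]].

3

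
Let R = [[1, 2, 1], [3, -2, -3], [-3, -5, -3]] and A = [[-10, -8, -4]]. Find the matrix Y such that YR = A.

Y = [[5, -1, 4]]

Right-multiplying both sides by R⁻¹ gives Y = AR⁻¹.
R has determinant 6; R⁻¹ = [[-3/2, 1/6, -2/3], [3, 0, 1], [-7/2, -1/6, -4/3]].
Y = AR⁻¹ = [[-10, -8, -4]] · [[-3/2, 1/6, -2/3], [3, 0, 1], [-7/2, -1/6, -4/3]] = [[5, -1, 4]].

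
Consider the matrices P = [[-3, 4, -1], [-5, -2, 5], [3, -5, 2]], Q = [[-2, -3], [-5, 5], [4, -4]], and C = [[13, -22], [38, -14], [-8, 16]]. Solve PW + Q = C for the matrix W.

PW = C − Q = [[15, -19], [43, -19], [-12, 20]].
P is on the left of W, so left-multiply by P⁻¹: W = P⁻¹(C − Q).
P has determinant 6; P⁻¹ = [[7/2, -1/2, 3], [25/6, -1/2, 10/3], [31/6, -1/2, 13/3]].
W = P⁻¹(C − Q) = [[-5, 3], [1, -3], [4, -2]].

W = [[-5, 3], [1, -3], [4, -2]]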